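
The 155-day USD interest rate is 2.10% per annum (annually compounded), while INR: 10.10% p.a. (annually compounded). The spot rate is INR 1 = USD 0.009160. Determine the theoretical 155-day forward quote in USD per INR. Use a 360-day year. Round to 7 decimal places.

T = 155/360 years.
USD accumulates by (1 + 0.0210)^(155/360) = 1.0089882.
Growth of 1 INR over T: (1 + 0.1010)^(155/360) = 1.0422977.
So F = 0.00916 × 1.0089882 / 1.0422977 = 0.008867267 (USD/INR).

0.0088673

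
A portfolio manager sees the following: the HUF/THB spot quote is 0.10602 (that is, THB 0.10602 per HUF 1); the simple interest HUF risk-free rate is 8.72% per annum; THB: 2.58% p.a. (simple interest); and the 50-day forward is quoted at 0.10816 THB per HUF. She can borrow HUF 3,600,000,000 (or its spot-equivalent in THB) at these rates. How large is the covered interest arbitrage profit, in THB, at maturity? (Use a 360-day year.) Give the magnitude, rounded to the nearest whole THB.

T = 50/360 years.
Route A — deposit HUF, sell forward: 3,600,000,000 × 1.01211111111 × 0.10816 = THB 394,091,776.00.
Route B — convert at spot, deposit THB: 3,600,000,000 × 0.10602 × 1.00358333333 = THB 383,039,658.00.
The quoted forward overvalues HUF, so borrow THB, buy HUF at spot, deposit the HUF at 8.72%, and sell the proceeds forward at 0.10816.
The gap between the two covered legs is THB 11,052,118.

THB 11,052,118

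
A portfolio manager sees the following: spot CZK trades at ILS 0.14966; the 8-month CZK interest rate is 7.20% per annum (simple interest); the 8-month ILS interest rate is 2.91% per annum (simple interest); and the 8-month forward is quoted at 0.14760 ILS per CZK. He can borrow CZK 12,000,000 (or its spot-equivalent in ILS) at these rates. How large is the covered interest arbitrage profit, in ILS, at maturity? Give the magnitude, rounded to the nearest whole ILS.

ILS 25,457

T = 8/12 years.
Keep in CZK, deliver into the forward: 12,000,000·1.048000·0.14760 = ILS 1,856,217.60.
Swap to ILS now, deposit: 12,000,000·0.14966·1.019400 = ILS 1,830,760.85.
The quoted forward overvalues CZK, so borrow ILS, buy CZK at spot, deposit the CZK at 7.20%, and sell the proceeds forward at 0.14760.
Profit = 1,856,217.60 − 1,830,760.85 = ILS 25,457.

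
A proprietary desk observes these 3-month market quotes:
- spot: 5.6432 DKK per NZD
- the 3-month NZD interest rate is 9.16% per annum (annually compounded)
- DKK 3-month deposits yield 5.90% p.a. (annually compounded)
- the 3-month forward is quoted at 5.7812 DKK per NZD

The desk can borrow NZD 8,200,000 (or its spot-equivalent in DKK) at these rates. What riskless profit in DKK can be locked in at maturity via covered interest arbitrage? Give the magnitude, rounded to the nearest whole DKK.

DKK 1,513,835

T = 3/12 years.
Invest the NZD and cover forward: 8,200,000 × 1.0221529391 × 5.7812 = DKK 48,456,018.69.
Convert at spot and invest in DKK: 8,200,000 × 5.6432 × 1.0144344516 = DKK 46,942,183.28.
The quoted forward overvalues NZD, so borrow DKK, buy NZD at spot, deposit the NZD at 9.16%, and sell the proceeds forward at 5.7812.
Arbitrage profit = |48,456,018.69 − 46,942,183.28| = DKK 1,513,835.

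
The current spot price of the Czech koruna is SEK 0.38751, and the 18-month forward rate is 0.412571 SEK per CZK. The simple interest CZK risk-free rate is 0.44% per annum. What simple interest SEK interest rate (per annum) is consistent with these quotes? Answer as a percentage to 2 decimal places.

4.78%

T = 18/12 years.
CIP gives F = S · g_SEK/g_CZK, so g_SEK/g_CZK = 0.412571/0.38751 = 1.0646719.
The CZK side grows by 1 + 0.0044×18/12 = 1.006600.
That pins the SEK growth at 1.0716987.
r = (1.0716987 − 1)/(18/12) = 0.047799 → 4.78%.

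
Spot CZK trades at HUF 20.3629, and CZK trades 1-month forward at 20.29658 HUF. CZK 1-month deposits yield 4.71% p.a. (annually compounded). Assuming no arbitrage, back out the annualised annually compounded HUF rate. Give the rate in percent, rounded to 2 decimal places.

T = 1/12 years.
CIP gives F = S · g_HUF/g_CZK, so g_HUF/g_CZK = 20.29658/20.3629 = 0.9967431.
CZK growth factor: (1 + 0.0471)^(1/12) = 1.0038427.
Hence g_HUF = 1.0005733.
r = 1.0005733^(12/1) − 1 = 0.006901 → 0.69%.

0.69%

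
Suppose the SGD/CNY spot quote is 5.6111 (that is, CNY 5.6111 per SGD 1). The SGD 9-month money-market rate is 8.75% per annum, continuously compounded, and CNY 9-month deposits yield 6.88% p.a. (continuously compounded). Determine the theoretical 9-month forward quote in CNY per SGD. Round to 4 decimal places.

5.5330

T = 9/12 years.
Growth of 1 CNY over T: e^(0.0688×9/12) = 1.0529545.
SGD growth factor: e^(0.0875×9/12) = 1.0678262.
So F = 5.6111 × 1.0529545 / 1.0678262 = 5.532954 (CNY/SGD).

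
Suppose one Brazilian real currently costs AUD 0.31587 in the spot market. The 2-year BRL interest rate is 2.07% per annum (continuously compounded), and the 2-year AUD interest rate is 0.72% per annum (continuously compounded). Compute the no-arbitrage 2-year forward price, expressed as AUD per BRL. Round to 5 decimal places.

0.30746

T = 2 years.
Growth of 1 AUD over T: e^(0.0072×2) = 1.0145042.
BRL growth factor: e^(0.0207×2) = 1.0422689.
Forward (AUD per BRL) = 0.31587 × 1.0145042 / 1.0422689 = 0.3074556.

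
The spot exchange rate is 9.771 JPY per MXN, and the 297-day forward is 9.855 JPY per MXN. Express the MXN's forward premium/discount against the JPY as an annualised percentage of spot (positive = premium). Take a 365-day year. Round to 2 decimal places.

+1.06%

T = 297/365 years.
Period premium: (9.855 − 9.771)/9.771 = 0.0085969.
×(1/T) gives 1.06% p.a.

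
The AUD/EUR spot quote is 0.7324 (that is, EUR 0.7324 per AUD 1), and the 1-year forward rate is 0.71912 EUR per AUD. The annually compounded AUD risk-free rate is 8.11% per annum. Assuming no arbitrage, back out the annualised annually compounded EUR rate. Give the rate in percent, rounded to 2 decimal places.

T = 1 year.
CIP gives F = S · g_EUR/g_AUD, so g_EUR/g_AUD = 0.71912/0.7324 = 0.9818678.
AUD growth factor: (1 + 0.0811)^1 = 1.081100.
That pins the EUR growth at 1.0614973.
r = 1.0614973^(1/1) − 1 = 0.061497 → 6.15%.

6.15%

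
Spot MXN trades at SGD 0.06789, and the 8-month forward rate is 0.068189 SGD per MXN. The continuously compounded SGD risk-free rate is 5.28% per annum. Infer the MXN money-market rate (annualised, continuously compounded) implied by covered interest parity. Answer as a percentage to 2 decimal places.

T = 8/12 years.
F/S = 0.068189/0.06789 = 1.0044042 = (growth of SGD) / (growth of MXN).
SGD growth factor: e^(0.0528×8/12) = 1.0358269.
Hence g_MXN = 1.0312849.
Take logs: ln 1.0312849 / (8/12) = 0.046208, so 4.62%.

4.62%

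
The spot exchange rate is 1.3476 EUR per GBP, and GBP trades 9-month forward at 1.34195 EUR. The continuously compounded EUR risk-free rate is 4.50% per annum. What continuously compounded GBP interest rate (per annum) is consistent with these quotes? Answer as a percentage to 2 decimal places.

T = 9/12 years.
CIP gives F = S · g_EUR/g_GBP, so g_EUR/g_GBP = 1.34195/1.3476 = 0.9958074.
EUR growth factor: e^(0.0450×9/12) = 1.034326.
That pins the GBP growth at 1.0386808.
r = ln(1.0386808)/(9/12) = 0.050602 → 5.06%.

5.06%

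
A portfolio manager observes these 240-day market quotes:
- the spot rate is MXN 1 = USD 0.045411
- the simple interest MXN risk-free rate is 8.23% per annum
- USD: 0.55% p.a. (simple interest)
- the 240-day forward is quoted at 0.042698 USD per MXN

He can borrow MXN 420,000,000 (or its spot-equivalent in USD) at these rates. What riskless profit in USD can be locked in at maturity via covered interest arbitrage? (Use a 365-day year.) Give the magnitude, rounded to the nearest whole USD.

USD 237,981

T = 240/365 years.
Route A — deposit MXN, sell forward: 420,000,000 × 1.0541150685 × 0.042698 = USD 18,903,614.18.
Route B — convert at spot, deposit USD: 420,000,000 × 0.045411 × 1.0036164384 = USD 19,141,594.96.
The quoted forward undervalues MXN, so borrow MXN, convert to USD at spot, deposit the USD at 0.55%, and buy MXN forward at 0.042698 to cover the loan.
Arbitrage profit = |18,903,614.18 − 19,141,594.96| = USD 237,981.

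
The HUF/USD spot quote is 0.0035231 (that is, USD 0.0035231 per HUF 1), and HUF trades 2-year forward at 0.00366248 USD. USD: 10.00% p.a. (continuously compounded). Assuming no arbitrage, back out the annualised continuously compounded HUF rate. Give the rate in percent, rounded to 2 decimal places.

T = 2 years.
F/S = 0.00366248/0.0035231 = 1.0395617 = (growth of USD) / (growth of HUF).
USD growth factor: e^(0.1000×2) = 1.2214028.
So the HUF growth factor = 1.1749209.
Take logs: ln 1.1749209 / 2 = 0.080600, so 8.06%.

8.06%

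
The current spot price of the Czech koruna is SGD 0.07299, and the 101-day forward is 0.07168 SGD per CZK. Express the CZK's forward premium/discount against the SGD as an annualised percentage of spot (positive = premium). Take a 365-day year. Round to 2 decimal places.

T = 101/365 years.
CZK trades forward at -1.79477% vs spot over the period.
×(1/T) gives -6.49% p.a.

-6.49%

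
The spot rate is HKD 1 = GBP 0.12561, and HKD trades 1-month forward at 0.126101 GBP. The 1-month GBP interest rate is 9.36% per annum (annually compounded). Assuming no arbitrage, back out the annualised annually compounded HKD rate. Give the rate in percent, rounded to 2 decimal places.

T = 1/12 years.
CIP gives F = S · g_GBP/g_HKD, so g_GBP/g_HKD = 0.126101/0.12561 = 1.0039089.
The GBP side grows by (1 + 0.0936)^(1/12) = 1.0074841.
So the HKD growth factor = 1.0035613.
r = 1.0035613^(12/1) − 1 = 0.043583 → 4.36%.

4.36%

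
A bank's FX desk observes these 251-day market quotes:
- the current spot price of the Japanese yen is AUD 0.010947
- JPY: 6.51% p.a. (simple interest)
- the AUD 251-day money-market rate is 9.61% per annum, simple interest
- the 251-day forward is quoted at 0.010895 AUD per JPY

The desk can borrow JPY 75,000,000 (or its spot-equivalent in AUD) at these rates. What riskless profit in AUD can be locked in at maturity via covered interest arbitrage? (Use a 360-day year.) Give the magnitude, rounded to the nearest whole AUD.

T = 251/360 years.
Route A — deposit JPY, sell forward: 75,000,000 × 1.04538917 × 0.010895 = AUD 854,213.63.
Route B — convert at spot, deposit AUD: 75,000,000 × 0.010947 × 1.06700306 = AUD 876,036.19.
The quoted forward undervalues JPY, so borrow JPY, convert to AUD at spot, deposit the AUD at 9.61%, and buy JPY forward at 0.010895 to cover the loan.
Profit = 876,036.19 − 854,213.63 = AUD 21,823.

AUD 21,823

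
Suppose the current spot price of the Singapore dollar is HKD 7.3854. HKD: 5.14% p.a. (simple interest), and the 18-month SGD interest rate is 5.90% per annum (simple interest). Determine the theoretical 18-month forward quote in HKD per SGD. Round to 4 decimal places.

7.3081

T = 18/12 years.
Growth of 1 HKD over T: 1 + 0.0514×18/12 = 1.077100.
SGD accumulates by 1 + 0.0590×18/12 = 1.088500.
So F = 7.3854 × 1.077100 / 1.088500 = 7.308052 (HKD/SGD).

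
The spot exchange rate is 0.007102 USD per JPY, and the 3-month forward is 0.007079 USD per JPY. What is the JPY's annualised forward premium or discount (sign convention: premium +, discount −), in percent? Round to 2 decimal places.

T = 3/12 years.
(F − S)/S = (0.007079 − 0.007102)/0.007102 = -0.0032385.
Annualise by dividing by T: -0.0032385 / (3/12) = -0.012954 → -1.30%.

-1.30%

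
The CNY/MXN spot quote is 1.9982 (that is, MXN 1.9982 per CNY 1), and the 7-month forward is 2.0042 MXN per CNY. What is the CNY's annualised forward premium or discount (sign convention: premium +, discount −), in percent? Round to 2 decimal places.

+0.51%

T = 7/12 years.
Period premium: (2.0042 − 1.9982)/1.9982 = 0.0030027.
Annualise by dividing by T: 0.0030027 / (7/12) = 0.005147 → 0.51%.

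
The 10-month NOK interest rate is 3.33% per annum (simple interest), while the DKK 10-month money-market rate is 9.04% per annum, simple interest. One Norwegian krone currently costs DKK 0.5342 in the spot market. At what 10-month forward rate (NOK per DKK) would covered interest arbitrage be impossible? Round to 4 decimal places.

1.7891

T = 10/12 years.
DKK growth factor: 1 + 0.0904×10/12 = 1.0753333.
NOK accumulates by 1 + 0.0333×10/12 = 1.027750.
Forward (DKK per NOK) = 0.5342 × 1.0753333 / 1.027750 = 0.5589327.
Quoted the other way: 1/0.5589327 = 1.7891 NOK per DKK.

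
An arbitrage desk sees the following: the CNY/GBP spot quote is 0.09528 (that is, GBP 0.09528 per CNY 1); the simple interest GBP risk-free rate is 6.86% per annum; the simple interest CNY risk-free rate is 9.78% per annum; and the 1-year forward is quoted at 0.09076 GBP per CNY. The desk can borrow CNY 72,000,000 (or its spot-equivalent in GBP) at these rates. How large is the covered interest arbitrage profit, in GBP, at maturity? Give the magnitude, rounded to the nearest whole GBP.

GBP 156,951

T = 1 year.
Invest the CNY and cover forward: 72,000,000 × 1.097800 × 0.09076 = GBP 7,173,815.62.
Convert at spot and invest in GBP: 72,000,000 × 0.09528 × 1.068600 = GBP 7,330,766.98.
The quoted forward undervalues CNY, so borrow CNY, convert to GBP at spot, deposit the GBP at 6.86%, and buy CNY forward at 0.09076 to cover the loan.
Arbitrage profit = |7,173,815.62 − 7,330,766.98| = GBP 156,951.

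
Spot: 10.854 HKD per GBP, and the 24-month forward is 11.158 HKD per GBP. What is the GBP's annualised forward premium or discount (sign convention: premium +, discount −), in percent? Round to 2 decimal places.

T = 2 years.
(F − S)/S = (11.158 − 10.854)/10.854 = 0.0280081.
Annualise by dividing by T: 0.0280081 / 2 = 0.014004 → 1.40%.

+1.40%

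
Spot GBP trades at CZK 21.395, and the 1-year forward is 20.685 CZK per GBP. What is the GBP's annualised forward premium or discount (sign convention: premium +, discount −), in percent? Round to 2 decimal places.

-3.32%

T = 1 year.
(F − S)/S = (20.685 − 21.395)/21.395 = -0.0331853.
×(1/T) gives -3.32% p.a.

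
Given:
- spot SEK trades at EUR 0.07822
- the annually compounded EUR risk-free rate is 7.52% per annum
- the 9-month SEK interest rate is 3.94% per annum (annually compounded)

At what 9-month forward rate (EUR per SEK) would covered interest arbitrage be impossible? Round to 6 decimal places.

0.080232

T = 9/12 years.
EUR growth factor: (1 + 0.0752)^(9/12) = 1.0558858.
SEK growth factor: (1 + 0.0394)^(9/12) = 1.0294068.
Forward (EUR per SEK) = 0.07822 × 1.0558858 / 1.0294068 = 0.08023202.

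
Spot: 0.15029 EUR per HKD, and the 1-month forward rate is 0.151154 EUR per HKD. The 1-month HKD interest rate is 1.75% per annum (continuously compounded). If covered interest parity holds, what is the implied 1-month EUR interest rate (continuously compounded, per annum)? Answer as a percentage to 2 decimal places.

T = 1/12 years.
F/S = 0.151154/0.15029 = 1.0057489 = (growth of EUR) / (growth of HKD).
The HKD side grows by e^(0.0175×1/12) = 1.0014594.
That pins the EUR growth at 1.0072167.
Take logs: ln 1.0072167 / (1/12) = 0.086289, so 8.63%.

8.63%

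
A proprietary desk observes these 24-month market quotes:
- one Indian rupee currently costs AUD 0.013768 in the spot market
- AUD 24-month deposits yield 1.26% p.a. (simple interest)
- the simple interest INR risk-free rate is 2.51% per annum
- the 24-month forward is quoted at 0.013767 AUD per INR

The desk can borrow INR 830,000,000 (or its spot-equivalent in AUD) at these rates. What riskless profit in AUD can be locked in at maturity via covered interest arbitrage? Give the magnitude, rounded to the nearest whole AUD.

AUD 284,814

T = 2 years.
Keep in INR, deliver into the forward: 830,000,000·1.050200·0.013767 = AUD 12,000,225.82.
Swap to AUD now, deposit: 830,000,000·0.013768·1.025200 = AUD 11,715,411.49.
The quoted forward overvalues INR, so borrow AUD, buy INR at spot, deposit the INR at 2.51%, and sell the proceeds forward at 0.013767.
Arbitrage profit = |12,000,225.82 − 11,715,411.49| = AUD 284,814.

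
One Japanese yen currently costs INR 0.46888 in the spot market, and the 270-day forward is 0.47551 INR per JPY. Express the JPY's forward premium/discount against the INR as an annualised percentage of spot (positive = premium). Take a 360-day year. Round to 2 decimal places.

T = 270/360 years.
JPY trades forward at +1.41401% vs spot over the period.
×(1/T) gives 1.89% p.a.

+1.89%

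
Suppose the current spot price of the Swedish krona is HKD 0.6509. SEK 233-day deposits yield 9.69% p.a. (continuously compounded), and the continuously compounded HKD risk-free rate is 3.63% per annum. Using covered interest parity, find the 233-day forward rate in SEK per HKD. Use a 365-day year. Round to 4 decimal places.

T = 233/365 years.
Growth of 1 HKD over T: e^(0.0363×233/365) = 1.0234429.
SEK growth factor: e^(0.0969×233/365) = 1.0638099.
So F = 0.6509 × 1.0234429 / 1.0638099 = 0.6262012 (HKD/SEK).
Invert for SEK per HKD: 1 / 0.6262012 = 1.5969.

1.5969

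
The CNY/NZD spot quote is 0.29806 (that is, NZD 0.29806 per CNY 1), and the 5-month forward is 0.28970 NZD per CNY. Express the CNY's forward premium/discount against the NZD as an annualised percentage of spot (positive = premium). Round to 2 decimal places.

T = 5/12 years.
Period premium: (0.28970 − 0.29806)/0.29806 = -0.0280480.
Per annum: -0.0280480 / (5/12) = -0.067315 = -6.73%.

-6.73%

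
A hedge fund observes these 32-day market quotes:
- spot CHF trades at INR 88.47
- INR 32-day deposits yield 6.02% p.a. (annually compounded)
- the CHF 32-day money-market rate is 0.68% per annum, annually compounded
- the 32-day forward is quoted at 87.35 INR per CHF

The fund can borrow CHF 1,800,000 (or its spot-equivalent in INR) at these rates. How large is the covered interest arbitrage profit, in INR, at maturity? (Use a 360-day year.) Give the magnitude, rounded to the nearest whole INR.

T = 32/360 years.
Route A — deposit CHF, sell forward: 1,800,000 × 1.00060258008 × 87.35 = INR 157,324,743.67.
Route B — convert at spot, deposit INR: 1,800,000 × 88.47 × 1.00520975222 = INR 160,075,632.20.
The quoted forward undervalues CHF, so borrow CHF, convert to INR at spot, deposit the INR at 6.02%, and buy CHF forward at 87.35 to cover the loan.
The gap between the two covered legs is INR 2,750,889.

INR 2,750,889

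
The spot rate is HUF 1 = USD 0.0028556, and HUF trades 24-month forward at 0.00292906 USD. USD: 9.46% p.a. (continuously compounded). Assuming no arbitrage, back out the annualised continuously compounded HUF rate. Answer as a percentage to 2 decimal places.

8.19%

T = 2 years.
F/S = 0.00292906/0.0028556 = 1.0257249 = (growth of USD) / (growth of HUF).
The USD side grows by e^(0.0946×2) = 1.2082826.
So the HUF growth factor = 1.1779792.
r = ln(1.1779792)/2 = 0.081900 → 8.19%.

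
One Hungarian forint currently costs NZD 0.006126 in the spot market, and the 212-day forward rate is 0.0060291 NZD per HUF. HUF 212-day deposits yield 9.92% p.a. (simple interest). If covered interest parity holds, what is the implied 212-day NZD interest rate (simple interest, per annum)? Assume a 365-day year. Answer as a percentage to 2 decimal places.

7.04%

T = 212/365 years.
CIP gives F = S · g_NZD/g_HUF, so g_NZD/g_HUF = 0.0060291/0.006126 = 0.9841822.
HUF growth factor: 1 + 0.0992×212/365 = 1.0576175.
Hence g_NZD = 1.0408883.
(1.0408883 − 1)/T = 0.070397, i.e. 7.04%.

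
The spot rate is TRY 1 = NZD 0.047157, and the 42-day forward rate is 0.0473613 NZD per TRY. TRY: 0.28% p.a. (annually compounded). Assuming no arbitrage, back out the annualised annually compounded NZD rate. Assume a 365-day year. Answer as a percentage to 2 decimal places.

T = 42/365 years.
CIP gives F = S · g_NZD/g_TRY, so g_NZD/g_TRY = 0.0473613/0.047157 = 1.0043323.
The TRY side grows by (1 + 0.0028)^(42/365) = 1.0003218.
That pins the NZD growth at 1.0046555.
r = 1.0046555^(365/42) − 1 = 0.041190 → 4.12%.

4.12%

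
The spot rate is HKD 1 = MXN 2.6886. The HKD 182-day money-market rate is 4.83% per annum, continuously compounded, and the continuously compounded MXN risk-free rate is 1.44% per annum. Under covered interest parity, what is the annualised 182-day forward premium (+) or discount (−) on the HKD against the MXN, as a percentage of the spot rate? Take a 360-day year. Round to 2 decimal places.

-3.36%

T = 182/360 years.
F = S · g_MXN/g_HKD = 2.6886 × 1.0073066/1.0247189 = 2.6429146.
Annualised premium = (F − S)/S × (1/T) = (2.6429146 − 2.6886)/2.6886 ÷ (182/360) = -3.36%.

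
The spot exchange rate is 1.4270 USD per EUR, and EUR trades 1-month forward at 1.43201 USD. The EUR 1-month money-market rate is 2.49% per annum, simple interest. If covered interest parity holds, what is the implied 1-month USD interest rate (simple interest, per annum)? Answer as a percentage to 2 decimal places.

6.71%

T = 1/12 years.
F/S = 1.43201/1.427 = 1.0035109 = (growth of USD) / (growth of EUR).
EUR growth factor: 1 + 0.0249×1/12 = 1.002075.
So the USD growth factor = 1.0055932.
r = (1.0055932 − 1)/(1/12) = 0.067118 → 6.71%.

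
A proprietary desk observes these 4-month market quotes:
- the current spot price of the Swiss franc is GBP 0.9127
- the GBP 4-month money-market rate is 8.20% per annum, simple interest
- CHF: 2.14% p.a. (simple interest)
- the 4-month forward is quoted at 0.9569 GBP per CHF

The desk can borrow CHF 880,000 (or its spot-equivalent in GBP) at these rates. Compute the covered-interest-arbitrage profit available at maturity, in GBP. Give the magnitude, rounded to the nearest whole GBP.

GBP 22,949

T = 4/12 years.
Keep in CHF, deliver into the forward: 880,000·1.00713333·0.9569 = GBP 848,078.78.
Swap to GBP now, deposit: 880,000·0.9127·1.02733333 = GBP 825,129.47.
The quoted forward overvalues CHF, so borrow GBP, buy CHF at spot, deposit the CHF at 2.14%, and sell the proceeds forward at 0.9569.
Arbitrage profit = |848,078.78 − 825,129.47| = GBP 22,949.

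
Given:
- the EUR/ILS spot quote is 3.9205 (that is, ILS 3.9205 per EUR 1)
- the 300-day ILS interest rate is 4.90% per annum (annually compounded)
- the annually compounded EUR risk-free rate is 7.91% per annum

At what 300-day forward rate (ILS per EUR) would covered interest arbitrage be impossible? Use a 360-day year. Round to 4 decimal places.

T = 300/360 years.
Growth of 1 ILS over T: (1 + 0.0490)^(300/360) = 1.0406697.
Growth of 1 EUR over T: (1 + 0.0791)^(300/360) = 1.065495.
CIP: F = S · (grow ILS)/(grow EUR) = 3.9205 × 1.0406697/1.065495 = 3.829155 ILS per EUR.

3.8292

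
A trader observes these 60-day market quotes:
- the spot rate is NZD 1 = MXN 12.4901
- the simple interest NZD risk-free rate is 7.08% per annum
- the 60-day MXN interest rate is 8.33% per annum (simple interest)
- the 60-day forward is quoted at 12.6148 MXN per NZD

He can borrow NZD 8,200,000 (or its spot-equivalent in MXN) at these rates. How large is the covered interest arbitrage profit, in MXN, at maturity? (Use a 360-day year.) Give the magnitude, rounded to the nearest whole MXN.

MXN 821,233

T = 60/360 years.
Route A — deposit NZD, sell forward: 8,200,000 × 1.011800 × 12.6148 = MXN 104,661,968.05.
Route B — convert at spot, deposit MXN: 8,200,000 × 12.4901 × 1.01388333333 = MXN 103,840,734.62.
The quoted forward overvalues NZD, so borrow MXN, buy NZD at spot, deposit the NZD at 7.08%, and sell the proceeds forward at 12.6148.
The gap between the two covered legs is MXN 821,233.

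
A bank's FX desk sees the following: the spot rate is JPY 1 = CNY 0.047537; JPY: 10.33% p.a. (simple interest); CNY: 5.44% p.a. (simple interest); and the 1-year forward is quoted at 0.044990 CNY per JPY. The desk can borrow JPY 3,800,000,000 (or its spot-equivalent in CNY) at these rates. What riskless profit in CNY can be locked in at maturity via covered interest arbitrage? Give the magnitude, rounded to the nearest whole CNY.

T = 1 year.
Invest the JPY and cover forward: 3,800,000,000 × 1.103300 × 0.044990 = CNY 188,622,374.60.
Convert at spot and invest in CNY: 3,800,000,000 × 0.047537 × 1.054400 = CNY 190,467,448.64.
The quoted forward undervalues JPY, so borrow JPY, convert to CNY at spot, deposit the CNY at 5.44%, and buy JPY forward at 0.044990 to cover the loan.
Arbitrage profit = |188,622,374.60 − 190,467,448.64| = CNY 1,845,074.

CNY 1,845,074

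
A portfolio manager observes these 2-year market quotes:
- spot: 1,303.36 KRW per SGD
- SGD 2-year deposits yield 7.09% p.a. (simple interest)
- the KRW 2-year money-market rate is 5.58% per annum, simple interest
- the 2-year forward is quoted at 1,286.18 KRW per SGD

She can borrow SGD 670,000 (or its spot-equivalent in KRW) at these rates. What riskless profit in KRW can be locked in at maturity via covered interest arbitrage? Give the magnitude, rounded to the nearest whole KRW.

KRW 13,229,383

T = 2 years.
Route A — deposit SGD, sell forward: 670,000 × 1.141800 × 1286.18 = KRW 983,935,417.08.
Route B — convert at spot, deposit KRW: 670,000 × 1303.36 × 1.111600 = KRW 970,706,033.92.
The quoted forward overvalues SGD, so borrow KRW, buy SGD at spot, deposit the SGD at 7.09%, and sell the proceeds forward at 1,286.18.
Profit = 983,935,417.08 − 970,706,033.92 = KRW 13,229,383.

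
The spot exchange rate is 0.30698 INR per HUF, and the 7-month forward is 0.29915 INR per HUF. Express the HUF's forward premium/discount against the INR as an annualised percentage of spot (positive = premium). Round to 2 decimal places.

T = 7/12 years.
Period premium: (0.29915 − 0.30698)/0.30698 = -0.0255065.
Per annum: -0.0255065 / (7/12) = -0.043725 = -4.37%.

-4.37%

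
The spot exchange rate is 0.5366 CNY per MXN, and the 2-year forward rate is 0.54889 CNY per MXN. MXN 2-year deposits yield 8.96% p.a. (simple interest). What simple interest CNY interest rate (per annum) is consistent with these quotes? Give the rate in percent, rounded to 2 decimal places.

10.31%

T = 2 years.
CIP gives F = S · g_CNY/g_MXN, so g_CNY/g_MXN = 0.54889/0.5366 = 1.0229035.
MXN growth factor: 1 + 0.0896×2 = 1.179200.
Hence g_CNY = 1.2062078.
r = (1.2062078 − 1)/2 = 0.103104 → 10.31%.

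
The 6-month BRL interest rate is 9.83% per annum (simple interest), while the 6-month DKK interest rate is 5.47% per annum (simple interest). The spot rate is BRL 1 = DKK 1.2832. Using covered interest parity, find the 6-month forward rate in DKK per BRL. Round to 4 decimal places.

T = 6/12 years.
DKK accumulates by 1 + 0.0547×6/12 = 1.027350.
BRL growth factor: 1 + 0.0983×6/12 = 1.049150.
CIP: F = S · (grow DKK)/(grow BRL) = 1.2832 × 1.027350/1.049150 = 1.256537 DKK per BRL.

1.2565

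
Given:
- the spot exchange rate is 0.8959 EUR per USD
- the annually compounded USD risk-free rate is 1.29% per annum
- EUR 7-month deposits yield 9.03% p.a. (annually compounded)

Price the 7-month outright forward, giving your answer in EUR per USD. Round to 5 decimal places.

0.93522

T = 7/12 years.
EUR accumulates by (1 + 0.0903)^(7/12) = 1.0517241.
USD growth factor: (1 + 0.0129)^(7/12) = 1.0075049.
CIP: F = S · (grow EUR)/(grow USD) = 0.8959 × 1.0517241/1.0075049 = 0.9352209 EUR per USD.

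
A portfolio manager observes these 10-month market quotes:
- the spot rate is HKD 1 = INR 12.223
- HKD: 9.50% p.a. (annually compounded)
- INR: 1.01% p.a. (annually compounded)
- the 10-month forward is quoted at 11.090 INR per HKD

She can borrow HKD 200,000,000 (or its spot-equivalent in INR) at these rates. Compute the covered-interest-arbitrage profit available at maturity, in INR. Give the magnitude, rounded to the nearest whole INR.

T = 10/12 years.
Keep in HKD, deliver into the forward: 200,000,000·1.078561960753·11.090 = INR 2,392,250,428.95.
Swap to INR now, deposit: 200,000,000·12.223·1.008409610312 = INR 2,465,158,133.37.
The quoted forward undervalues HKD, so borrow HKD, convert to INR at spot, deposit the INR at 1.01%, and buy HKD forward at 11.090 to cover the loan.
The gap between the two covered legs is INR 72,907,704.

INR 72,907,704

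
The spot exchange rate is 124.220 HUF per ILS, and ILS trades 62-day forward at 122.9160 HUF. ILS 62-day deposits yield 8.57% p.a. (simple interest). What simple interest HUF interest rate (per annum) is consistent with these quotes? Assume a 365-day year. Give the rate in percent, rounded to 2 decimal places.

T = 62/365 years.
By CIP, F/S equals the HUF-to-ILS growth ratio: 122.916/124.22 = 0.9895025.
The ILS side grows by 1 + 0.0857×62/365 = 1.0145573.
Hence g_HUF = 1.003907.
(1.003907 − 1)/T = 0.023001, i.e. 2.30%.

2.30%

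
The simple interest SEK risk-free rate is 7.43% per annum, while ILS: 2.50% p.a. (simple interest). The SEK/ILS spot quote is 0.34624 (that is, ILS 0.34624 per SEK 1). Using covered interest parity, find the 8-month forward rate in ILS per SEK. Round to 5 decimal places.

T = 8/12 years.
ILS growth factor: 1 + 0.0250×8/12 = 1.0166667.
Growth of 1 SEK over T: 1 + 0.0743×8/12 = 1.0495333.
CIP: F = S · (grow ILS)/(grow SEK) = 0.34624 × 1.0166667/1.0495333 = 0.3353973 ILS per SEK.

0.33540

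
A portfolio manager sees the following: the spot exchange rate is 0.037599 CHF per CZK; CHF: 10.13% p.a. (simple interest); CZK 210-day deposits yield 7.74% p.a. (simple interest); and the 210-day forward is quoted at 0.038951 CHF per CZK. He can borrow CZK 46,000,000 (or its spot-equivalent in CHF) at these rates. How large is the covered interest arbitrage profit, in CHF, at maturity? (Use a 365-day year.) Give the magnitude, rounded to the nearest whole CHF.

CHF 41,179

T = 210/365 years.
Keep in CZK, deliver into the forward: 46,000,000·1.044531507·0.038951 = CHF 1,871,535.15.
Swap to CHF now, deposit: 46,000,000·0.037599·1.058282192 = CHF 1,830,356.20.
The quoted forward overvalues CZK, so borrow CHF, buy CZK at spot, deposit the CZK at 7.74%, and sell the proceeds forward at 0.038951.
Profit = 1,871,535.15 − 1,830,356.20 = CHF 41,179.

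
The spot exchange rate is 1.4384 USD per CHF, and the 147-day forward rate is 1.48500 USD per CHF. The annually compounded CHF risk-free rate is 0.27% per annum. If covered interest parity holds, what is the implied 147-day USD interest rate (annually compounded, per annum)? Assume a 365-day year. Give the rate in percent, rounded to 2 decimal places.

T = 147/365 years.
CIP gives F = S · g_USD/g_CHF, so g_USD/g_CHF = 1.485/1.4384 = 1.0323971.
CHF growth factor: (1 + 0.0027)^(147/365) = 1.0010865.
That pins the USD growth at 1.0335188.
Annualise: 1.0335188^(365/147) − 1 = 0.085307 = 8.53%.

8.53%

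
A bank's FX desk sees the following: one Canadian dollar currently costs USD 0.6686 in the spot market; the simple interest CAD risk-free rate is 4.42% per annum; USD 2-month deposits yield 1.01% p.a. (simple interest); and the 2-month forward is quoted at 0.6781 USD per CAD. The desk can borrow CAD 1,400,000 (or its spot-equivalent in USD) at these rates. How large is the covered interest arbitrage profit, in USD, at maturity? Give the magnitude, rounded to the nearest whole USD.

T = 2/12 years.
Route A — deposit CAD, sell forward: 1,400,000 × 1.00736667 × 0.6781 = USD 956,333.47.
Route B — convert at spot, deposit USD: 1,400,000 × 0.6686 × 1.00168333 = USD 937,615.66.
The quoted forward overvalues CAD, so borrow USD, buy CAD at spot, deposit the CAD at 4.42%, and sell the proceeds forward at 0.6781.
Profit = 956,333.47 − 937,615.66 = USD 18,718.

USD 18,718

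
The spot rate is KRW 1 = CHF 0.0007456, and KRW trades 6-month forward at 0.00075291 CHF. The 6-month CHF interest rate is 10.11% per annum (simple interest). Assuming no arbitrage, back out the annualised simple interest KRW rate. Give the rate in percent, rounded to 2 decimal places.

T = 6/12 years.
By CIP, F/S equals the CHF-to-KRW growth ratio: 0.00075291/0.0007456 = 1.0098042.
The CHF side grows by 1 + 0.1011×6/12 = 1.050550.
So the KRW growth factor = 1.0403502.
(1.0403502 − 1)/T = 0.080700, i.e. 8.07%.

8.07%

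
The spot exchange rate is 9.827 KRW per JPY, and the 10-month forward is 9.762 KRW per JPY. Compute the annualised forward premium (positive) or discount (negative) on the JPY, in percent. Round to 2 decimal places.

-0.79%

T = 10/12 years.
Period premium: (9.762 − 9.827)/9.827 = -0.0066144.
×(1/T) gives -0.79% p.a.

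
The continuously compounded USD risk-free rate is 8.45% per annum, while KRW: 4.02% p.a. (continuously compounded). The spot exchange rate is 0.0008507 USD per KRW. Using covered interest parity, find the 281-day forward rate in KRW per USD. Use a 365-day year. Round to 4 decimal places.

1136.0880

T = 281/365 years.
Growth of 1 USD over T: e^(0.0845×281/365) = 1.0672160385.
KRW growth factor: e^(0.0402×281/365) = 1.0314323767.
CIP: F = S · (grow USD)/(grow KRW) = 0.0008507 × 1.0672160385/1.0314323767 = 0.0008802134822 USD per KRW.
Invert for KRW per USD: 1 / 0.0008802134822 = 1136.0880.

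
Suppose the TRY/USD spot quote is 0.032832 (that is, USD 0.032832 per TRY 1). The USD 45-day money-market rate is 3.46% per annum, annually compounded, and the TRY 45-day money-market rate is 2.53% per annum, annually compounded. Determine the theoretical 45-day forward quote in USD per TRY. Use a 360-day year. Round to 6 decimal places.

0.032869

T = 45/360 years.
Growth of 1 USD over T: (1 + 0.0346)^(45/360) = 1.0042609.
TRY accumulates by (1 + 0.0253)^(45/360) = 1.003128.
Forward (USD per TRY) = 0.032832 × 1.0042609 / 1.003128 = 0.03286908.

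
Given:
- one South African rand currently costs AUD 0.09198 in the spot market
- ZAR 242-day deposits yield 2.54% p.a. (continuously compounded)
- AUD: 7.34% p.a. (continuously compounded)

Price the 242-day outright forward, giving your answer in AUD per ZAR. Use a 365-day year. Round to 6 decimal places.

0.094954

T = 242/365 years.
Growth of 1 AUD over T: e^(0.0734×242/365) = 1.0498688.
ZAR growth factor: e^(0.0254×242/365) = 1.0169831.
CIP: F = S · (grow AUD)/(grow ZAR) = 0.09198 × 1.0498688/1.0169831 = 0.09495431 AUD per ZAR.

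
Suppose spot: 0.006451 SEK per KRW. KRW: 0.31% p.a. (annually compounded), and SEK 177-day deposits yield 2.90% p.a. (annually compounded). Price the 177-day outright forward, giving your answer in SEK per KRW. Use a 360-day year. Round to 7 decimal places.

0.0065324

T = 177/360 years.
SEK growth factor: (1 + 0.0290)^(177/360) = 1.0141547.
KRW growth factor: (1 + 0.0031)^(177/360) = 1.001523.
So F = 0.006451 × 1.0141547 / 1.001523 = 0.006532363 (SEK/KRW).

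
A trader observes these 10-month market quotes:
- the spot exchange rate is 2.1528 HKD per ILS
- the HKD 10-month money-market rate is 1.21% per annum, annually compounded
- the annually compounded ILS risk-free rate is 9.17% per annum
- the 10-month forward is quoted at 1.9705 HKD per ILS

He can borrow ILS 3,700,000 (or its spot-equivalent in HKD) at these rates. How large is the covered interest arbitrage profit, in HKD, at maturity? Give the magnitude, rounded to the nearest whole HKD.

HKD 201,717

T = 10/12 years.
Keep in ILS, deliver into the forward: 3,700,000·1.075852562·1.9705 = HKD 7,843,879.65.
Swap to HKD now, deposit: 3,700,000·2.1528·1.010073214 = HKD 8,045,596.78.
The quoted forward undervalues ILS, so borrow ILS, convert to HKD at spot, deposit the HKD at 1.21%, and buy ILS forward at 1.9705 to cover the loan.
Profit = 8,045,596.78 − 7,843,879.65 = HKD 201,717.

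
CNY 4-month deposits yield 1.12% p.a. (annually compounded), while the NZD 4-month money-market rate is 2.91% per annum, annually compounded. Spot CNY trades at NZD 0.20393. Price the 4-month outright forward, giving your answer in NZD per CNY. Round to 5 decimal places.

T = 4/12 years.
NZD accumulates by (1 + 0.0291)^(4/12) = 1.0096074.
CNY accumulates by (1 + 0.0112)^(4/12) = 1.0037195.
So F = 0.20393 × 1.0096074 / 1.0037195 = 0.2051263 (NZD/CNY).

0.20513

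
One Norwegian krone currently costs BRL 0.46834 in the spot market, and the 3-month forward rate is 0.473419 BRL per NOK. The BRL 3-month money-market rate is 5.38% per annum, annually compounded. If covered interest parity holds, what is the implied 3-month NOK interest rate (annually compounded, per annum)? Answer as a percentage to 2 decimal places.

0.93%

T = 3/12 years.
CIP gives F = S · g_BRL/g_NOK, so g_BRL/g_NOK = 0.473419/0.46834 = 1.0108447.
BRL growth factor: (1 + 0.0538)^(3/12) = 1.0131869.
So the NOK growth factor = 1.0023171.
Annualise: 1.0023171^(12/3) − 1 = 0.009301 = 0.93%.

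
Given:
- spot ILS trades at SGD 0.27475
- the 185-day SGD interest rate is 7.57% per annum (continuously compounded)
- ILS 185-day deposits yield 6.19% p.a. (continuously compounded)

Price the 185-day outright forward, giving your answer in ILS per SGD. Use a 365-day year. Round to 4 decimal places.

T = 185/365 years.
SGD accumulates by e^(0.0757×185/365) = 1.0391141.
ILS accumulates by e^(0.0619×185/365) = 1.0318713.
CIP: F = S · (grow SGD)/(grow ILS) = 0.27475 × 1.0391141/1.0318713 = 0.2766785 SGD per ILS.
Invert for ILS per SGD: 1 / 0.2766785 = 3.6143.

3.6143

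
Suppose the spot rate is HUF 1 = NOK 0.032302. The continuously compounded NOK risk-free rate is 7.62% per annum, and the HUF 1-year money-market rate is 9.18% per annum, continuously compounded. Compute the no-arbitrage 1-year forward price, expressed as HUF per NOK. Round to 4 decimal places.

31.4446

T = 1 year.
NOK accumulates by e^(0.0762×1) = 1.07917839.
Growth of 1 HUF over T: e^(0.0918×1) = 1.09614557.
Forward (NOK per HUF) = 0.032302 × 1.07917839 / 1.09614557 = 0.031801999.
Invert for HUF per NOK: 1 / 0.031801999 = 31.4446.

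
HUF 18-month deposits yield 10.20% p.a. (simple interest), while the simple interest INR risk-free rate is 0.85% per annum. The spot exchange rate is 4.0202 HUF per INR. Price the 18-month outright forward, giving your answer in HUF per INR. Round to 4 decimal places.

T = 18/12 years.
HUF growth factor: 1 + 0.1020×18/12 = 1.153000.
Growth of 1 INR over T: 1 + 0.0085×18/12 = 1.012750.
CIP: F = S · (grow HUF)/(grow INR) = 4.0202 × 1.153000/1.012750 = 4.576935 HUF per INR.

4.5769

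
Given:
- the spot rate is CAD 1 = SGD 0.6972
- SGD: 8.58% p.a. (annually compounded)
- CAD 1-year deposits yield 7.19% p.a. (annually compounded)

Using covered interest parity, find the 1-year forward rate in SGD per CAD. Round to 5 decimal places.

0.70624

T = 1 year.
Growth of 1 SGD over T: (1 + 0.0858)^1 = 1.085800.
CAD growth factor: (1 + 0.0719)^1 = 1.071900.
Forward (SGD per CAD) = 0.6972 × 1.085800 / 1.071900 = 0.7062410.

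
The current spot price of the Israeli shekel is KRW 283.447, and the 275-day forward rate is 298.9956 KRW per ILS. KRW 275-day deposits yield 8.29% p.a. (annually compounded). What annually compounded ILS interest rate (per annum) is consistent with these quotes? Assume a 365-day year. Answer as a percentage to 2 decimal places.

T = 275/365 years.
F/S = 298.9956/283.447 = 1.0548554 = (growth of KRW) / (growth of ILS).
The KRW side grows by (1 + 0.0829)^(275/365) = 1.0618416.
Hence g_ILS = 1.0066229.
r = 1.0066229^(365/275) − 1 = 0.008800 → 0.88%.

0.88%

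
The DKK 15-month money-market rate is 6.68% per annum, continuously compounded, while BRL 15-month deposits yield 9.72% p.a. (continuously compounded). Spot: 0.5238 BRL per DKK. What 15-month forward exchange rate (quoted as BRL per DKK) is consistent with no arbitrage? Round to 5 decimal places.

0.54409

T = 15/12 years.
BRL growth factor: e^(0.0972×15/12) = 1.1291894.
DKK growth factor: e^(0.0668×15/12) = 1.0870852.
So F = 0.5238 × 1.1291894 / 1.0870852 = 0.5440874 (BRL/DKK).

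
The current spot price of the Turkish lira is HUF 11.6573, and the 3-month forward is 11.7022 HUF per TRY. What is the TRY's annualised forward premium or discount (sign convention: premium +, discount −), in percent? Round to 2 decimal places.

+1.54%

T = 3/12 years.
TRY trades forward at +0.38517% vs spot over the period.
×(1/T) gives 1.54% p.a.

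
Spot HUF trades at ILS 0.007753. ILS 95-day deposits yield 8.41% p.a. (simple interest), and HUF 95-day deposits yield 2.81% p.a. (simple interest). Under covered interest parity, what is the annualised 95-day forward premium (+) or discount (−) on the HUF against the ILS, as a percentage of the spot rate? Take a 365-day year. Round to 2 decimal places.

+5.56%

T = 95/365 years.
F = S · g_ILS/g_HUF = 0.007753 × 1.021889/1.0073137 = 0.007865182.
(F − S)/S ÷ T = (0.007865182 − 0.007753)/0.007753/(95/365) = 0.055593 → 5.56%.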